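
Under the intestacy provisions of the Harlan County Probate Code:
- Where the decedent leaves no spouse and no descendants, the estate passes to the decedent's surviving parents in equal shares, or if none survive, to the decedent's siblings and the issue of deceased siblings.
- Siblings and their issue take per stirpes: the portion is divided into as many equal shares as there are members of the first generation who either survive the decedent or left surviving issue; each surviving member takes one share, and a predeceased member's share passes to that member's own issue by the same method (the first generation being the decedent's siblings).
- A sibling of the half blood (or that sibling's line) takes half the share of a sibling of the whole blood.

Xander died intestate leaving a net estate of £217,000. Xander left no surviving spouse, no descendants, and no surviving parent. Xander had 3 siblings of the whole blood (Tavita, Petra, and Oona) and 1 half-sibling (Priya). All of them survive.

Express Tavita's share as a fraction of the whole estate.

The entire £217,000 passes to the siblings and their issue.
Counting each half-blood sibling's line as half a unit, there are 7/2 units in £217,000, so one unit is £62,000. Whole-blood lines (Tavita, Petra, and Oona) take £62,000 each; half-blood lines (Priya) take £31,000 each.

Tavita receives 2/7 of the estate.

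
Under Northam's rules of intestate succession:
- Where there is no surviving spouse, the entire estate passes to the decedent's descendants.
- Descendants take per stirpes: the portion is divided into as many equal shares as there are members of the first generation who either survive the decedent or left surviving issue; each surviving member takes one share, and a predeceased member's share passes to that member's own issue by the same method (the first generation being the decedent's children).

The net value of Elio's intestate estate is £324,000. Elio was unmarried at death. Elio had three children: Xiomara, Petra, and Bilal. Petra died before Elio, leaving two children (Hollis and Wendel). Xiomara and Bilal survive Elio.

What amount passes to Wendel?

The entire £324,000 passes to the descendants.
That amount (£324,000) is divided into 3 shares of £108,000: Xiomara and Bilal each take £108,000; Petra's £108,000 share passes to Petra's issue.
Petra's share (£108,000) is divided into 2 shares of £54,000: Hollis and Wendel each take £54,000.

Wendel receives £54,000.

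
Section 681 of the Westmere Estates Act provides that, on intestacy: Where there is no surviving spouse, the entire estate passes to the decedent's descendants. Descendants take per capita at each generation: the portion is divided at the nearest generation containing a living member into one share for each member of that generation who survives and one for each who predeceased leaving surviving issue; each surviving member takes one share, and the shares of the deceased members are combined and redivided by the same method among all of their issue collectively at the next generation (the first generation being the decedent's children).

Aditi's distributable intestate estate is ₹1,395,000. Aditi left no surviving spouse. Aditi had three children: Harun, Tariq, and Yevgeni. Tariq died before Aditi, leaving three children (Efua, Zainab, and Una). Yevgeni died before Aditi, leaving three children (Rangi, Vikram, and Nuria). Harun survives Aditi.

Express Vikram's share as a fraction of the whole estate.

Vikram receives 1/9 of the estate.

The entire ₹1,395,000 passes to the descendants.
That amount (₹1,395,000) is divided at the children's generation into 3 shares of ₹465,000. Harun takes ₹465,000. The 2 shares of the deceased (Tariq and Yevgeni) are combined into a pool of ₹930,000.
That pool (₹930,000) is divided at the grandchildren's generation equally among Efua, Zainab, Una, Rangi, Vikram, and Nuria: ₹155,000 each.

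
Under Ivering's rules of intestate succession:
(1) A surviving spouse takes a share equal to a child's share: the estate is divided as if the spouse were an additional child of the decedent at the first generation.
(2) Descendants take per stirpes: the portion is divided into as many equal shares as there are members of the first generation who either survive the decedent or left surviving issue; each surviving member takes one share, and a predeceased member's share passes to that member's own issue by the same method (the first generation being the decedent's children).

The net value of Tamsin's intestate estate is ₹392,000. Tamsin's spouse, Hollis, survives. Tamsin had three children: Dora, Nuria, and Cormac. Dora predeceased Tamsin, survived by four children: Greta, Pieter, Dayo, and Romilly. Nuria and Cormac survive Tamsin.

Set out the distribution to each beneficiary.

The spouse counts as an additional share at the children's level, so there are 4 primary shares of ₹98,000. Hollis takes one such share (₹98,000).
The children's combined portion (₹294,000) is divided into 3 shares of ₹98,000: Nuria and Cormac each take ₹98,000; Dora's ₹98,000 share passes to Dora's issue.
Dora's share (₹98,000) is divided into 4 shares of ₹24,500: Greta, Pieter, Dayo, and Romilly each take ₹24,500.

Hollis: ₹98,000; Greta: ₹24,500; Pieter: ₹24,500; Dayo: ₹24,500; Romilly: ₹24,500; Nuria: ₹98,000; Cormac: ₹98,000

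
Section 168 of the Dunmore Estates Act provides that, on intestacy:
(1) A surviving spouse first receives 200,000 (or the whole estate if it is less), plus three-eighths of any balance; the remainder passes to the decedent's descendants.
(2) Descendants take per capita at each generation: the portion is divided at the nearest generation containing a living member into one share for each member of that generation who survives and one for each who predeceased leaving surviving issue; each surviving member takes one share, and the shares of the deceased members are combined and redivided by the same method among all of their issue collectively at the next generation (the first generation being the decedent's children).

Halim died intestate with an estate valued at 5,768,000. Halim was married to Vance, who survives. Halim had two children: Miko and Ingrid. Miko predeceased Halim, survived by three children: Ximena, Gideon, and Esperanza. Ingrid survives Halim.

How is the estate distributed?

Vance first takes 200,000, leaving a balance of 5,568,000. Vance then takes three-eighths of the balance (2,088,000), for a total of 2,288,000. The remaining 3,480,000 passes to the descendants.
The descendants' portion (3,480,000) is divided at the children's generation into 2 shares of 1,740,000. Ingrid takes 1,740,000. The remaining share for the deceased Miko (1,740,000) is carried to the next generation.
That pool (1,740,000) is divided at the grandchildren's generation equally among Ximena, Gideon, and Esperanza: 580,000 each.

Vance: 2,288,000; Ximena: 580,000; Gideon: 580,000; Esperanza: 580,000; Ingrid: 1,740,000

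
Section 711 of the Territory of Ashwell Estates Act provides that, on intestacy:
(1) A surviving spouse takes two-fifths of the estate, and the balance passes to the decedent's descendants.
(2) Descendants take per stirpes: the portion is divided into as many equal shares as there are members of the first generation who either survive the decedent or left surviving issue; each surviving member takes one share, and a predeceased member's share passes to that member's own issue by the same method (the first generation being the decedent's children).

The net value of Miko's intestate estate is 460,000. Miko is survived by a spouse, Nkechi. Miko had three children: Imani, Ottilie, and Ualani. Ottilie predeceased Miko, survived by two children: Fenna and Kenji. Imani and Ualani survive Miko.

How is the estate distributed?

Nkechi: 184,000; Imani: 92,000; Fenna: 46,000; Kenji: 46,000; Ualani: 92,000

Nkechi takes two-fifths of 460,000 = 184,000. The remaining 276,000 passes to the descendants.
The descendants' portion (276,000) is divided into 3 shares of 92,000: Imani and Ualani each take 92,000; Ottilie's 92,000 share passes to Ottilie's issue.
Ottilie's share (92,000) is divided into 2 shares of 46,000: Fenna and Kenji each take 46,000.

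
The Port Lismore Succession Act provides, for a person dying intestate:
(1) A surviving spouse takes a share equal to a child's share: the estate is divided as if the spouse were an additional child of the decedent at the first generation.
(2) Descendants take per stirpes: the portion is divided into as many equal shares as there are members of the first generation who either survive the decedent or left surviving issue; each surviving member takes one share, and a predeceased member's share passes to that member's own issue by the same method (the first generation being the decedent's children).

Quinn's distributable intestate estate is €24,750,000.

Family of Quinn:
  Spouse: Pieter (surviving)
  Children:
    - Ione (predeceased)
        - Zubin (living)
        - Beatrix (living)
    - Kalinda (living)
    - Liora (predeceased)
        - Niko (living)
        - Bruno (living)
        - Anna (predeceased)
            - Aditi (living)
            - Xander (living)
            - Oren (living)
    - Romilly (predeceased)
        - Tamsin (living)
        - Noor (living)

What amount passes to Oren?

The spouse counts as an additional share at the children's level, so there are 5 primary shares of €4,950,000. Pieter takes one such share (€4,950,000).
The children's combined portion (€19,800,000) is divided into 4 shares of €4,950,000: Kalinda takes €4,950,000; Ione's €4,950,000 share passes to Ione's issue; Liora's €4,950,000 share passes to Liora's issue; Romilly's €4,950,000 share passes to Romilly's issue.
Ione's share (€4,950,000) is divided into 2 shares of €2,475,000: Zubin and Beatrix each take €2,475,000.
Liora's share (€4,950,000) is divided into 3 shares of €1,650,000: Niko and Bruno each take €1,650,000; Anna's €1,650,000 share passes to Anna's issue.
Anna's share (€1,650,000) is divided into 3 shares of €550,000: Aditi, Xander, and Oren each take €550,000.
Romilly's share (€4,950,000) is divided into 2 shares of €2,475,000: Tamsin and Noor each take €2,475,000.

Oren receives €550,000.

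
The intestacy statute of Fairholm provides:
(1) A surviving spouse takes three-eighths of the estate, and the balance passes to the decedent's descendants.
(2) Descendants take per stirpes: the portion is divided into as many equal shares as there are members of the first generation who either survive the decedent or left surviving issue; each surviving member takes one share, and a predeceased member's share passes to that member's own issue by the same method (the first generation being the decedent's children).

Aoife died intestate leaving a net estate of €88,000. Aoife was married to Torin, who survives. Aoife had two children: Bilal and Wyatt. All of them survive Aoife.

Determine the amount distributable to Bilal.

Torin takes three-eighths of €88,000 = €33,000. The remaining €55,000 passes to the descendants.
The descendants' portion (€55,000) is divided into 2 shares of €27,500: Bilal and Wyatt each take €27,500.

Bilal receives €27,500.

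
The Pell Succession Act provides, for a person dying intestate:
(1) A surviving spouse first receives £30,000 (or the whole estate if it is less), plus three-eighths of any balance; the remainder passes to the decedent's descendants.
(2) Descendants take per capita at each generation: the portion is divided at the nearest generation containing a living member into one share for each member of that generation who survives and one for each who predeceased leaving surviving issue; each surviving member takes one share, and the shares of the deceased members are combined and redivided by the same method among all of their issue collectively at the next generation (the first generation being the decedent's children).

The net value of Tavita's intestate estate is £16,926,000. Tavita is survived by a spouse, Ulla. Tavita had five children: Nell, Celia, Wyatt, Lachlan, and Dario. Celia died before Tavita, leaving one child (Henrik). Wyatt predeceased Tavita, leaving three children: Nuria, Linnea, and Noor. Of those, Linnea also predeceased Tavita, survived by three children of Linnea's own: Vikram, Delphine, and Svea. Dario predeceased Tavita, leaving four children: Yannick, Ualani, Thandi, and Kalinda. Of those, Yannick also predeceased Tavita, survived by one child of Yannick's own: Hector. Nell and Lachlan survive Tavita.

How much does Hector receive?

Ulla first takes £30,000, leaving a balance of £16,896,000. Ulla then takes three-eighths of the balance (£6,336,000), for a total of £6,366,000. The remaining £10,560,000 passes to the descendants.
The descendants' portion (£10,560,000) is divided at the children's generation into 5 shares of £2,112,000. Nell and Lachlan each take £2,112,000. The 3 shares of the deceased (Celia, Wyatt, and Dario) are combined into a pool of £6,336,000.
That pool (£6,336,000) is divided at the grandchildren's generation into 8 shares of £792,000. Henrik, Nuria, Noor, Ualani, Thandi, and Kalinda each take £792,000. The 2 shares of the deceased (Linnea and Yannick) are combined into a pool of £1,584,000.
That pool (£1,584,000) is divided at the great-grandchildren's generation equally among Vikram, Delphine, Svea, and Hector: £396,000 each.

Hector receives £396,000.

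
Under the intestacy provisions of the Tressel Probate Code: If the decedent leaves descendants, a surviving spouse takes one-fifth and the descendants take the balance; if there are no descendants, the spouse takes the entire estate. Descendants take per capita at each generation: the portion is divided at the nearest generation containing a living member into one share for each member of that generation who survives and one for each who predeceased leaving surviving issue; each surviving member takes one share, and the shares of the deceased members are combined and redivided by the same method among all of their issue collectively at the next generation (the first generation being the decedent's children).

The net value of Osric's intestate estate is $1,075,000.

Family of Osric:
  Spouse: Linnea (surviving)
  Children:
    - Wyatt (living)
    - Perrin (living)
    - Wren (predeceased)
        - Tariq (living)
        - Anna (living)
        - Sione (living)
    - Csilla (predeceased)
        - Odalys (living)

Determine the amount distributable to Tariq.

Linnea takes one-fifth of $1,075,000 = $215,000. The remaining $860,000 passes to the descendants.
The descendants' portion ($860,000) is divided at the children's generation into 4 shares of $215,000. Wyatt and Perrin each take $215,000. The 2 shares of the deceased (Wren and Csilla) are combined into a pool of $430,000.
That pool ($430,000) is divided at the grandchildren's generation equally among Tariq, Anna, Sione, and Odalys: $107,500 each.

Tariq receives $107,500.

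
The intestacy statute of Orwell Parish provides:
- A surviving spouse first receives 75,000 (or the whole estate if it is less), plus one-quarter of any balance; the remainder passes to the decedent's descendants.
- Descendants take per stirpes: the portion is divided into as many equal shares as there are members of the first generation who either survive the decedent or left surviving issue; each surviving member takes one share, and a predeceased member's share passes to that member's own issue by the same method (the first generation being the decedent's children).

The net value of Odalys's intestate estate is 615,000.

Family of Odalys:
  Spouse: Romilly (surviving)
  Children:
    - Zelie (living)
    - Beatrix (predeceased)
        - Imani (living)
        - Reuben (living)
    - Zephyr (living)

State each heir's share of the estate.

Romilly: 210,000; Zelie: 135,000; Imani: 67,500; Reuben: 67,500; Zephyr: 135,000

Romilly first takes 75,000, leaving a balance of 540,000. Romilly then takes one-quarter of the balance (135,000), for a total of 210,000. The remaining 405,000 passes to the descendants.
The descendants' portion (405,000) is divided into 3 shares of 135,000: Zelie and Zephyr each take 135,000; Beatrix's 135,000 share passes to Beatrix's issue.
Beatrix's share (135,000) is divided into 2 shares of 67,500: Imani and Reuben each take 67,500.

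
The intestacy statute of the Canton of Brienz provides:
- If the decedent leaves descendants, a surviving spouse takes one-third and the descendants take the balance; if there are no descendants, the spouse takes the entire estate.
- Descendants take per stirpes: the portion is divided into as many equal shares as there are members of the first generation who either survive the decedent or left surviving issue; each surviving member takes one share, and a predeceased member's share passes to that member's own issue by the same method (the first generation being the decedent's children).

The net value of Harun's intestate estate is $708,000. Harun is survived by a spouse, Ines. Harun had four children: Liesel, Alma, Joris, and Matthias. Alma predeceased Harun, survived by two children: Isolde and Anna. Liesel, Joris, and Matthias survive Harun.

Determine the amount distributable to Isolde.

Ines takes one-third of $708,000 = $236,000. The remaining $472,000 passes to the descendants.
The descendants' portion ($472,000) is divided into 4 shares of $118,000: Liesel, Joris, and Matthias each take $118,000; Alma's $118,000 share passes to Alma's issue.
Alma's share ($118,000) is divided into 2 shares of $59,000: Isolde and Anna each take $59,000.

Isolde receives $59,000.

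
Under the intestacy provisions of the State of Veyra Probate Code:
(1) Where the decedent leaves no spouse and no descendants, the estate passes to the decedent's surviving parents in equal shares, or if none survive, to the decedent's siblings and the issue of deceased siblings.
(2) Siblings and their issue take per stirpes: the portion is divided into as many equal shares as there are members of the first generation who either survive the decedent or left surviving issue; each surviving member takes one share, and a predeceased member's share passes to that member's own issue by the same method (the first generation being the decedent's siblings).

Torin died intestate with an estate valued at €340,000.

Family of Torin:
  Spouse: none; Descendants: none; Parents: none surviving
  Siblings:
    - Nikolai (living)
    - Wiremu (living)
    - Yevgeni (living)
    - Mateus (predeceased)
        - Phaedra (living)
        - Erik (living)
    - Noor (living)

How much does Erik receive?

Erik receives €34,000.

The entire €340,000 passes to the siblings and their issue.
That amount (€340,000) is divided into 5 shares of €68,000: Nikolai, Wiremu, Yevgeni, and Noor each take €68,000; Mateus's €68,000 share passes to Mateus's issue.
Mateus's share (€68,000) is divided into 2 shares of €34,000: Phaedra and Erik each take €34,000.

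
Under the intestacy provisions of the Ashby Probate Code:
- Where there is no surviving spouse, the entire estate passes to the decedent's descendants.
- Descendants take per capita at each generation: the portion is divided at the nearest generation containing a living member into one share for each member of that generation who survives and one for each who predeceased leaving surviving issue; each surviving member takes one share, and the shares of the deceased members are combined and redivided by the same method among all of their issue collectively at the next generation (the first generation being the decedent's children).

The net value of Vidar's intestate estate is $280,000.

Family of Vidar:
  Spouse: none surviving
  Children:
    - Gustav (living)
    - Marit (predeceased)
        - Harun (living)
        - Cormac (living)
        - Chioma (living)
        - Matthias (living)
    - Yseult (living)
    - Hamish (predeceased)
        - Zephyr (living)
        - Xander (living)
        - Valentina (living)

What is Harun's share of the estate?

Harun receives $20,000.

The entire $280,000 passes to the descendants.
That amount ($280,000) is divided at the children's generation into 4 shares of $70,000. Gustav and Yseult each take $70,000. The 2 shares of the deceased (Marit and Hamish) are combined into a pool of $140,000.
That pool ($140,000) is divided at the grandchildren's generation equally among Harun, Cormac, Chioma, Matthias, Zephyr, Xander, and Valentina: $20,000 each.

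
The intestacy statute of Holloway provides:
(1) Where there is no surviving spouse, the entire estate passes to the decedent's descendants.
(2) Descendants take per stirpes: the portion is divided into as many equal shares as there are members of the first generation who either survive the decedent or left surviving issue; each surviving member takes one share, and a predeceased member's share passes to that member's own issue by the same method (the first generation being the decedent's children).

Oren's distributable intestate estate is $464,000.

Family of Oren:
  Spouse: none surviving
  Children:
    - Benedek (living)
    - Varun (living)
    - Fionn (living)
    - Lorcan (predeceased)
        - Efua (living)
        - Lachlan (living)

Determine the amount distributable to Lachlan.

Lachlan receives $58,000.

The entire $464,000 passes to the descendants.
That amount ($464,000) is divided into 4 shares of $116,000: Benedek, Varun, and Fionn each take $116,000; Lorcan's $116,000 share passes to Lorcan's issue.
Lorcan's share ($116,000) is divided into 2 shares of $58,000: Efua and Lachlan each take $58,000.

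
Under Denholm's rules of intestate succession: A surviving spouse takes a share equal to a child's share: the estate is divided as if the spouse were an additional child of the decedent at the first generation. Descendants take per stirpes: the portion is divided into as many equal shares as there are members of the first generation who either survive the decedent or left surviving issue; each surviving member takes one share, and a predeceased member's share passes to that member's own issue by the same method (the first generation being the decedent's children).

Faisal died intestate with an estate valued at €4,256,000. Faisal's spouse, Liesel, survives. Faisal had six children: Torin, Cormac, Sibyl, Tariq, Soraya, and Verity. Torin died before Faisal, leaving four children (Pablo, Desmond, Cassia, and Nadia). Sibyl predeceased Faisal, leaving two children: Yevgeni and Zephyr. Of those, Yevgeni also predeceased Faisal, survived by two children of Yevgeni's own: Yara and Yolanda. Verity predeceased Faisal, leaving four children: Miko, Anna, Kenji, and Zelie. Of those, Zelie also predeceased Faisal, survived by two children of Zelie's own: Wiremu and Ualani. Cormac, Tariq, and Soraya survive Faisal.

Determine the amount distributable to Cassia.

Cassia receives €152,000.

The spouse counts as an additional share at the children's level, so there are 7 primary shares of €608,000. Liesel takes one such share (€608,000).
The children's combined portion (€3,648,000) is divided into 6 shares of €608,000: Cormac, Tariq, and Soraya each take €608,000; Torin's €608,000 share passes to Torin's issue; Sibyl's €608,000 share passes to Sibyl's issue; Verity's €608,000 share passes to Verity's issue.
Torin's share (€608,000) is divided into 4 shares of €152,000: Pablo, Desmond, Cassia, and Nadia each take €152,000.
Sibyl's share (€608,000) is divided into 2 shares of €304,000: Zephyr takes €304,000; Yevgeni's €304,000 share passes to Yevgeni's issue.
Yevgeni's share (€304,000) is divided into 2 shares of €152,000: Yara and Yolanda each take €152,000.
Verity's share (€608,000) is divided into 4 shares of €152,000: Miko, Anna, and Kenji each take €152,000; Zelie's €152,000 share passes to Zelie's issue.
Zelie's share (€152,000) is divided into 2 shares of €76,000: Wiremu and Ualani each take €76,000.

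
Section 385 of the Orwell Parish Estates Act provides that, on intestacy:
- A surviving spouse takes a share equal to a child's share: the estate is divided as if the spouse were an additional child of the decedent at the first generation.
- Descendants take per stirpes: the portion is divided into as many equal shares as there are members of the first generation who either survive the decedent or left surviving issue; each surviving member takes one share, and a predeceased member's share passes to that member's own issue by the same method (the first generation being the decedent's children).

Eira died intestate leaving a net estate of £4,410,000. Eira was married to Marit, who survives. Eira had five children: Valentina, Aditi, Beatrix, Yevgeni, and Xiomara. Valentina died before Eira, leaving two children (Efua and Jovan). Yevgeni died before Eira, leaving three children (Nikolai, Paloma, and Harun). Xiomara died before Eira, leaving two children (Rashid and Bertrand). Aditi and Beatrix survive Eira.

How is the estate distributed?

Marit: £735,000; Efua: £367,500; Jovan: £367,500; Aditi: £735,000; Beatrix: £735,000; Nikolai: £245,000; Paloma: £245,000; Harun: £245,000; Rashid: £367,500; Bertrand: £367,500

The spouse counts as an additional share at the children's level, so there are 6 primary shares of £735,000. Marit takes one such share (£735,000).
The children's combined portion (£3,675,000) is divided into 5 shares of £735,000: Aditi and Beatrix each take £735,000; Valentina's £735,000 share passes to Valentina's issue; Yevgeni's £735,000 share passes to Yevgeni's issue; Xiomara's £735,000 share passes to Xiomara's issue.
Valentina's share (£735,000) is divided into 2 shares of £367,500: Efua and Jovan each take £367,500.
Yevgeni's share (£735,000) is divided into 3 shares of £245,000: Nikolai, Paloma, and Harun each take £245,000.
Xiomara's share (£735,000) is divided into 2 shares of £367,500: Rashid and Bertrand each take £367,500.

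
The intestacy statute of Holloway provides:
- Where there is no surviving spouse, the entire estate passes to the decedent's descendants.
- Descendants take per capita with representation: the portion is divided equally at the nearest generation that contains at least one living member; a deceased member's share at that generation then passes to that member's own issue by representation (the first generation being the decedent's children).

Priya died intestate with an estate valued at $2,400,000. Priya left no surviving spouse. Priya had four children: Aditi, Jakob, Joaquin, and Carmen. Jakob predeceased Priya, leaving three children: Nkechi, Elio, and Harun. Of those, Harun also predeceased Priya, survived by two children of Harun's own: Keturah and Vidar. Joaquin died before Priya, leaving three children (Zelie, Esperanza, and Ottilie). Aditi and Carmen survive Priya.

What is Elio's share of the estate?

Elio receives $200,000.

The entire $2,400,000 passes to the descendants.
That amount ($2,400,000) is divided into 4 shares of $600,000: Aditi and Carmen each take $600,000; Jakob's $600,000 share passes to Jakob's issue; Joaquin's $600,000 share passes to Joaquin's issue.
Jakob's share ($600,000) is divided into 3 shares of $200,000: Nkechi and Elio each take $200,000; Harun's $200,000 share passes to Harun's issue.
Harun's share ($200,000) is divided into 2 shares of $100,000: Keturah and Vidar each take $100,000.
Joaquin's share ($600,000) is divided into 3 shares of $200,000: Zelie, Esperanza, and Ottilie each take $200,000.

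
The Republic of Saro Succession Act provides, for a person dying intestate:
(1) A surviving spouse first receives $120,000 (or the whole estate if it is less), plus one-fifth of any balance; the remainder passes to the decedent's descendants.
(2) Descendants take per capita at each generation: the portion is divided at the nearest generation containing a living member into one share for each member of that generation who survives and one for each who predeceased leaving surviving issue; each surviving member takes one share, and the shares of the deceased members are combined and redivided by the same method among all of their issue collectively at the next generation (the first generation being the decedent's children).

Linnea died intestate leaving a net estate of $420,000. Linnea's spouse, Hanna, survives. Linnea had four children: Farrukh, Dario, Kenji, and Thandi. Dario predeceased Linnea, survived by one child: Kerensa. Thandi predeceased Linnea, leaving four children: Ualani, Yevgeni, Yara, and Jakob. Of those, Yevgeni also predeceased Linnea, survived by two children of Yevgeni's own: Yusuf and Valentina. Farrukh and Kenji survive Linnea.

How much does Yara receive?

Yara receives $24,000.

Hanna first takes $120,000, leaving a balance of $300,000. Hanna then takes one-fifth of the balance ($60,000), for a total of $180,000. The remaining $240,000 passes to the descendants.
The descendants' portion ($240,000) is divided at the children's generation into 4 shares of $60,000. Farrukh and Kenji each take $60,000. The 2 shares of the deceased (Dario and Thandi) are combined into a pool of $120,000.
That pool ($120,000) is divided at the grandchildren's generation into 5 shares of $24,000. Kerensa, Ualani, Yara, and Jakob each take $24,000. The remaining share for the deceased Yevgeni ($24,000) is carried to the next generation.
That pool ($24,000) is divided at the great-grandchildren's generation equally among Yusuf and Valentina: $12,000 each.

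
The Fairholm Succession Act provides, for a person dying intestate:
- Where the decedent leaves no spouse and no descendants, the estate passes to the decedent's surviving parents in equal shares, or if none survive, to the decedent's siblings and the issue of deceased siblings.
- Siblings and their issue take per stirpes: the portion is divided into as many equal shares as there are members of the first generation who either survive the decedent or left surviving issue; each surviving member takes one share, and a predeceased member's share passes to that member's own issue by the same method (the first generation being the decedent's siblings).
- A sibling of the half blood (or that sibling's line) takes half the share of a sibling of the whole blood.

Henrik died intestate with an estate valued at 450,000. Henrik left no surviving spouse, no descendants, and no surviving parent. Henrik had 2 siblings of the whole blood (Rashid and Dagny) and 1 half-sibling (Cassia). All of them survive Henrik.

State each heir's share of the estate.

Rashid: 180,000; Cassia: 90,000; Dagny: 180,000

The entire 450,000 passes to the siblings and their issue.
Counting each half-blood sibling's line as half a unit, there are 5/2 units in 450,000, so one unit is 180,000. Whole-blood lines (Rashid and Dagny) take 180,000 each; half-blood lines (Cassia) take 90,000 each.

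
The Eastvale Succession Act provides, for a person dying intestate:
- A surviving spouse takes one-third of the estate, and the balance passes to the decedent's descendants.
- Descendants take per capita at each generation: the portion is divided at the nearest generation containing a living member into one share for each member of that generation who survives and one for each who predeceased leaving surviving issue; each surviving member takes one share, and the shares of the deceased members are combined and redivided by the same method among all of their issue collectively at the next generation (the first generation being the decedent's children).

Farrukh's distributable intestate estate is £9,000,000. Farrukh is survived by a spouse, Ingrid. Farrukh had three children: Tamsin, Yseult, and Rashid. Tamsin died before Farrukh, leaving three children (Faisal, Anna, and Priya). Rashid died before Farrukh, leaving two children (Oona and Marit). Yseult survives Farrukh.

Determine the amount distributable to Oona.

Oona receives £800,000.

Ingrid takes one-third of £9,000,000 = £3,000,000. The remaining £6,000,000 passes to the descendants.
The descendants' portion (£6,000,000) is divided at the children's generation into 3 shares of £2,000,000. Yseult takes £2,000,000. The 2 shares of the deceased (Tamsin and Rashid) are combined into a pool of £4,000,000.
That pool (£4,000,000) is divided at the grandchildren's generation equally among Faisal, Anna, Priya, Oona, and Marit: £800,000 each.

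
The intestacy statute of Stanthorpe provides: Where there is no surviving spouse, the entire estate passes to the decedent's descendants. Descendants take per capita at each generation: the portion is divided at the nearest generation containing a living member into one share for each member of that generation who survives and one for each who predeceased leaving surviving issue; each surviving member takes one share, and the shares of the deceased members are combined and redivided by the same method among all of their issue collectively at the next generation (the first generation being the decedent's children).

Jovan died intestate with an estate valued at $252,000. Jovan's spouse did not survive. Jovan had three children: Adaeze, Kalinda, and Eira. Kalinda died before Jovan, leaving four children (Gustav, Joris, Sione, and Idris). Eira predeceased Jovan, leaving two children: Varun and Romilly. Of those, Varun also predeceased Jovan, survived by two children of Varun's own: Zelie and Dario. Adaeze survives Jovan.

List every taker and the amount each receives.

Adaeze: $84,000; Gustav: $28,000; Joris: $28,000; Sione: $28,000; Idris: $28,000; Zelie: $14,000; Dario: $14,000; Romilly: $28,000

The entire $252,000 passes to the descendants.
That amount ($252,000) is divided at the children's generation into 3 shares of $84,000. Adaeze takes $84,000. The 2 shares of the deceased (Kalinda and Eira) are combined into a pool of $168,000.
That pool ($168,000) is divided at the grandchildren's generation into 6 shares of $28,000. Gustav, Joris, Sione, Idris, and Romilly each take $28,000. The remaining share for the deceased Varun ($28,000) is carried to the next generation.
That pool ($28,000) is divided at the great-grandchildren's generation equally among Zelie and Dario: $14,000 each.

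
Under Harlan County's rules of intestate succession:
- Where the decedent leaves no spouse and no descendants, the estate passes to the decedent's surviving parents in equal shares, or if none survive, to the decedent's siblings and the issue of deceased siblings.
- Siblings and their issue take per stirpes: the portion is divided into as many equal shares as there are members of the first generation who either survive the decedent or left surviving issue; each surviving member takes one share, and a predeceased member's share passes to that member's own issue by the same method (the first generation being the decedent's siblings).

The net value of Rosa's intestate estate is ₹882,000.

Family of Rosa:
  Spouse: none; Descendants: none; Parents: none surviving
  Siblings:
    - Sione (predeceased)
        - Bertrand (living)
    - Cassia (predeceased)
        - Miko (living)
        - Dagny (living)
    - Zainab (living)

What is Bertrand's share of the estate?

Bertrand receives ₹294,000.

The entire ₹882,000 passes to the siblings and their issue.
That amount (₹882,000) is divided into 3 shares of ₹294,000: Zainab takes ₹294,000; Sione's ₹294,000 share passes to Sione's issue; Cassia's ₹294,000 share passes to Cassia's issue.
Sione's share (₹294,000) passes entirely to Bertrand.
Cassia's share (₹294,000) is divided into 2 shares of ₹147,000: Miko and Dagny each take ₹147,000.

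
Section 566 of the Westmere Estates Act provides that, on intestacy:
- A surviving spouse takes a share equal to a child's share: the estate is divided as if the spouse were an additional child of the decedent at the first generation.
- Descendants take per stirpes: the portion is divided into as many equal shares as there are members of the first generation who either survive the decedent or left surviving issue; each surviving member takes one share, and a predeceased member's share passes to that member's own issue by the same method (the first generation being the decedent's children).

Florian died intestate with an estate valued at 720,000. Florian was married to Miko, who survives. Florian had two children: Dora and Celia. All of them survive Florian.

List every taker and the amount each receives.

Miko: 240,000; Dora: 240,000; Celia: 240,000

The spouse counts as an additional share at the children's level, so there are 3 primary shares of 240,000. Miko takes one such share (240,000).
The children's combined portion (480,000) is divided into 2 shares of 240,000: Dora and Celia each take 240,000.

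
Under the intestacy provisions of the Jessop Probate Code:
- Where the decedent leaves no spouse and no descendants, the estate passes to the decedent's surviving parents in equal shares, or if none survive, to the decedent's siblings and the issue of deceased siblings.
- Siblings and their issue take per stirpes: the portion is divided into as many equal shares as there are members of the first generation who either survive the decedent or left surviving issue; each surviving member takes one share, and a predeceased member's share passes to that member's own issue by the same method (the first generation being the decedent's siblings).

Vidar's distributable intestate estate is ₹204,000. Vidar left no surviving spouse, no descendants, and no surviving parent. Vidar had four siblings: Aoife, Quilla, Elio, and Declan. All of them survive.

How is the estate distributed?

The entire ₹204,000 passes to the siblings and their issue.
That amount (₹204,000) is divided into 4 shares of ₹51,000: Aoife, Quilla, Elio, and Declan each take ₹51,000.

Aoife: ₹51,000; Quilla: ₹51,000; Elio: ₹51,000; Declan: ₹51,000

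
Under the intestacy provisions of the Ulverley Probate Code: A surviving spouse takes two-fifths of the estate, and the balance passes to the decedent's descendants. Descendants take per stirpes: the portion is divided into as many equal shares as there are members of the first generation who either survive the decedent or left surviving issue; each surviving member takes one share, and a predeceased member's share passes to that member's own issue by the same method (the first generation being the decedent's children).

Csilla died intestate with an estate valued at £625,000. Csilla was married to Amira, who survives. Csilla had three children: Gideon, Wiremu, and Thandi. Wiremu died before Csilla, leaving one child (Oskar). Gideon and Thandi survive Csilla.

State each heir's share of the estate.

Amira takes two-fifths of £625,000 = £250,000. The remaining £375,000 passes to the descendants.
The descendants' portion (£375,000) is divided into 3 shares of £125,000: Gideon and Thandi each take £125,000; Wiremu's £125,000 share passes to Wiremu's issue.
Wiremu's share (£125,000) passes entirely to Oskar.

Amira: £250,000; Gideon: £125,000; Oskar: £125,000; Thandi: £125,000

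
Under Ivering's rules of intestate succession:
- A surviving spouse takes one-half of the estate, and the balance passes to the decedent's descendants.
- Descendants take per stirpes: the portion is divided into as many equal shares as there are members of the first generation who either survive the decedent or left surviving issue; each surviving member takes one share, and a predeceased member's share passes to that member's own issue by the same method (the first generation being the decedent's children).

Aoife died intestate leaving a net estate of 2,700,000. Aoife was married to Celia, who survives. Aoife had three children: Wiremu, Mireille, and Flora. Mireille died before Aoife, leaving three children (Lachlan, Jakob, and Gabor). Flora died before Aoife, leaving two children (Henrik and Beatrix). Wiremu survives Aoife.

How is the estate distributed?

Celia takes one-half of 2,700,000 = 1,350,000. The remaining 1,350,000 passes to the descendants.
The descendants' portion (1,350,000) is divided into 3 shares of 450,000: Wiremu takes 450,000; Mireille's 450,000 share passes to Mireille's issue; Flora's 450,000 share passes to Flora's issue.
Mireille's share (450,000) is divided into 3 shares of 150,000: Lachlan, Jakob, and Gabor each take 150,000.
Flora's share (450,000) is divided into 2 shares of 225,000: Henrik and Beatrix each take 225,000.

Celia: 1,350,000; Wiremu: 450,000; Lachlan: 150,000; Jakob: 150,000; Gabor: 150,000; Henrik: 225,000; Beatrix: 225,000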